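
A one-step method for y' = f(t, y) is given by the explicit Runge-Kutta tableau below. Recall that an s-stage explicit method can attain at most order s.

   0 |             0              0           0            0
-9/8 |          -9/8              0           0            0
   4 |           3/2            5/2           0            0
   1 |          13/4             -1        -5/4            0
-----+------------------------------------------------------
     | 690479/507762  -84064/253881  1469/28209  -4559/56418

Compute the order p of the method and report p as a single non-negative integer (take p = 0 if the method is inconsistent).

b = (690479/507762, -84064/253881, 1469/28209, -4559/56418)
c = (0, -9/8, 4, 1)
Ac = (0, 0, -45/16, -31/8)
Σ b_i: 690479/507762·1 + (-84064/253881)·1 + 1469/28209·1 + (-4559/56418)·1 = 1 ✓
b·c: (-84064/253881)·(-9/8) + 1469/28209·4 + (-4559/56418)·1 = 1/2 ✓
b·c²: (-84064/253881)·81/64 + 1469/28209·16 + (-4559/56418)·1 = 1/3 ✓
b·Ac: 1469/28209·(-45/16) + (-4559/56418)·(-31/8) = 1/6 ✓
b·c³: (-84064/253881)·(-729/512) + 1469/28209·64 + (-4559/56418)·1 = 1680571/451344 ≠ 1/4 ⇒ order 3.
b·(c∘Ac): 1469/28209·(-45/4) + (-4559/56418)·(-31/8) = -123091/451344 ≠ 1/8
b·Ac²: 1469/28209·405/128 + (-4559/56418)·(-1361/64) = 53123/28209 ≠ 1/12
b·A²c: (-4559/56418)·225/64 = -341925/1203584 ≠ 1/24

3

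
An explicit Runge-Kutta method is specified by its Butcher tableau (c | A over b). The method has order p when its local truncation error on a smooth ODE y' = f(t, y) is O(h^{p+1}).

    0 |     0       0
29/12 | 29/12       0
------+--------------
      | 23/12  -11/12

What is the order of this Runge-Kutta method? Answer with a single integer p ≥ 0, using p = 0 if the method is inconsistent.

1

b = (23/12, -11/12)
c = (0, 29/12)
Σ b_i: 23/12·1 + (-11/12)·1 = 1 ✓
b·c: (-11/12)·29/12 = -319/144 ≠ 1/2 ⇒ order 1.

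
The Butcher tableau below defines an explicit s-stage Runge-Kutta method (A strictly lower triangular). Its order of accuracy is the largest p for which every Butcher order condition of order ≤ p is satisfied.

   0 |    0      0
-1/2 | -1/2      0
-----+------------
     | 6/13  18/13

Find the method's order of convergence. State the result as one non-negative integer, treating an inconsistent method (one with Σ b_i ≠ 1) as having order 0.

0

b = (6/13, 18/13)
c = (0, -1/2)
Σ b_i: 6/13·1 + 18/13·1 = 24/13 ≠ 1 ⇒ order 0.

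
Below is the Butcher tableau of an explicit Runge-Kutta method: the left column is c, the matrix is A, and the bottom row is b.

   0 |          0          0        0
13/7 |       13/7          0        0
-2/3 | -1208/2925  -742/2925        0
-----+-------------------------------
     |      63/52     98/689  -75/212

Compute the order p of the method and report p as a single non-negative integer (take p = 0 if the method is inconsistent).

b = (63/52, 98/689, -75/212)
c = (0, 13/7, -2/3)
Ac = (0, 0, -106/225)
Σ b_i: 63/52·1 + 98/689·1 + (-75/212)·1 = 1 ✓
b·c: 98/689·13/7 + (-75/212)·(-2/3) = 1/2 ✓
b·c²: 98/689·169/49 + (-75/212)·4/9 = 1/3 ✓
b·Ac: (-75/212)·(-106/225) = 1/6 ✓; 3 stages ⇒ order 3.

3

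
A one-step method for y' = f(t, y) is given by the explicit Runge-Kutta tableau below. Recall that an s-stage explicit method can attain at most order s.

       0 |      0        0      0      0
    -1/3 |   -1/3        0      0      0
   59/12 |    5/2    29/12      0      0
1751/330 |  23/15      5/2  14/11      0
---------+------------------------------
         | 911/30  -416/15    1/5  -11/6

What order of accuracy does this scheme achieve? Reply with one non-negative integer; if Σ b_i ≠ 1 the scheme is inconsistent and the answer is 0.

b = (911/30, -416/15, 1/5, -11/6)
c = (0, -1/3, 59/12, 1751/330)
Ac = (0, 0, -29/36, 179/33)
Σ b_i: 911/30·1 + (-416/15)·1 + 1/5·1 + (-11/6)·1 = 1 ✓
b·c: (-416/15)·(-1/3) + 1/5·59/12 + (-11/6)·1751/330 = 1/2 ✓
b·c²: (-416/15)·1/9 + 1/5·3481/144 + (-11/6)·3066001/108900 = -5923717/118800 ≠ 1/3 ⇒ order 2.
b·Ac: 1/5·(-29/36) + (-11/6)·179/33 = -1819/180 ≠ 1/6

2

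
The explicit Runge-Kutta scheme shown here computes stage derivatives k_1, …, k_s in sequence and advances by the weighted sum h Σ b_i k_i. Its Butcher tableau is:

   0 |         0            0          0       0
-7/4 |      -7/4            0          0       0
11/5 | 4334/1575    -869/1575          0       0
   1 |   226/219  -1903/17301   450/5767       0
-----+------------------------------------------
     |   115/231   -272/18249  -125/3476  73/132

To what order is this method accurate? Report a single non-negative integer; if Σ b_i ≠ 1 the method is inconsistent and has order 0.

4

b = (115/231, -272/18249, -125/3476, 73/132)
c = (0, -7/4, 11/5, 1)
Ac = (0, 0, 869/900, 319/876)
Σ b_i: 115/231·1 + (-272/18249)·1 + (-125/3476)·1 + 73/132·1 = 1 ✓
b·c: (-272/18249)·(-7/4) + (-125/3476)·11/5 + 73/132·1 = 1/2 ✓
b·c²: (-272/18249)·49/16 + (-125/3476)·121/25 + 73/132·1 = 1/3 ✓
b·Ac: (-125/3476)·869/900 + 73/132·319/876 = 1/6 ✓
b·c³: (-272/18249)·(-343/64) + (-125/3476)·1331/125 + 73/132·1 = 1/4 ✓
b·(c∘Ac): (-125/3476)·9559/4500 + 73/132·319/876 = 1/8 ✓
b·Ac²: (-125/3476)·(-6083/3600) + 73/132·143/3504 = 1/12 ✓
b·A²c: 73/132·11/146 = 1/24 ✓; 4 stages ⇒ order 4.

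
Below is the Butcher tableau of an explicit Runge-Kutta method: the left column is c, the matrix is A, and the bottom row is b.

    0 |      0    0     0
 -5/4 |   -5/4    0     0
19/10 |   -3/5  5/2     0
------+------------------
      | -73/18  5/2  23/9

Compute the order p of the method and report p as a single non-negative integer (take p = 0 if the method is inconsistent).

1

b = (-73/18, 5/2, 23/9)
c = (0, -5/4, 19/10)
Ac = (0, 0, -25/8)
Σ b_i: (-73/18)·1 + 5/2·1 + 23/9·1 = 1 ✓
b·c: 5/2·(-5/4) + 23/9·19/10 = 623/360 ≠ 1/2 ⇒ order 1.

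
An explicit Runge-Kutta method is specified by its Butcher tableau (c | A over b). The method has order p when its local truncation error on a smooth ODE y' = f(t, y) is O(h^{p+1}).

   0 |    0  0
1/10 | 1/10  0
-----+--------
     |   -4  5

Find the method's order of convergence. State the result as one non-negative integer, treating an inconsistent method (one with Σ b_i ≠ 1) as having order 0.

2

b = (-4, 5)
c = (0, 1/10)
Σ b_i: (-4)·1 + 5·1 = 1 ✓
b·c: 5·1/10 = 1/2 ✓; 2 stages ⇒ order 2.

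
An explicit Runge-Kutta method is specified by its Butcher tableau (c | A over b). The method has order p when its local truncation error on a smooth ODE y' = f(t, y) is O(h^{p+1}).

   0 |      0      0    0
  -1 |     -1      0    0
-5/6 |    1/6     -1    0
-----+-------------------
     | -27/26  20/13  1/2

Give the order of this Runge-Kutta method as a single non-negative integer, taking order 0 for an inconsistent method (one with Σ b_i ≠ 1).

1

b = (-27/26, 20/13, 1/2)
c = (0, -1, -5/6)
Ac = (0, 0, 1)
Σ b_i: (-27/26)·1 + 20/13·1 + 1/2·1 = 1 ✓
b·c: 20/13·(-1) + 1/2·(-5/6) = -305/156 ≠ 1/2 ⇒ order 1.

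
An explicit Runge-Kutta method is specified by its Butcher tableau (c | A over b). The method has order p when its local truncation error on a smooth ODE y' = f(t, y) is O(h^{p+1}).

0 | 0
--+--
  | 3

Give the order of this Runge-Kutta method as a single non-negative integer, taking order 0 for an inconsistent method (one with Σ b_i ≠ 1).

0

b = (3)
c = (0)
Σ b_i: 3·1 = 3 ≠ 1 ⇒ order 0.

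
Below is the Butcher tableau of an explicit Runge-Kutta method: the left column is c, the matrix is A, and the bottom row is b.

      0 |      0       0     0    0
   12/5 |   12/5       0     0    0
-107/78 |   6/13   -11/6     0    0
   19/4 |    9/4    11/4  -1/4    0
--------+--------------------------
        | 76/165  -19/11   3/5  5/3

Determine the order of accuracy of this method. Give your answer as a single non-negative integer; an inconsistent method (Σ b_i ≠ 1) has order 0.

1

b = (76/165, -19/11, 3/5, 5/3)
c = (0, 12/5, -107/78, 19/4)
Ac = (0, 0, -22/5, 10831/1560)
Σ b_i: 76/165·1 + (-19/11)·1 + 3/5·1 + 5/3·1 = 1 ✓
b·c: (-19/11)·12/5 + 3/5·(-107/78) + 5/3·19/4 = 5059/1716 ≠ 1/2 ⇒ order 1.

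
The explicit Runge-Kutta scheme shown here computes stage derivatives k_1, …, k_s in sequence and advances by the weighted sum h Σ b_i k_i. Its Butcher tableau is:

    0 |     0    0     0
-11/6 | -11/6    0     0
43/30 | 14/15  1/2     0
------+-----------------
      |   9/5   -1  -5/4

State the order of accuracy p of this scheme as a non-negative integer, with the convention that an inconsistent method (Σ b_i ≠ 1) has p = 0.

0

b = (9/5, -1, -5/4)
c = (0, -11/6, 43/30)
Ac = (0, 0, -11/12)
Σ b_i: 9/5·1 + (-1)·1 + (-5/4)·1 = -9/20 ≠ 1 ⇒ order 0.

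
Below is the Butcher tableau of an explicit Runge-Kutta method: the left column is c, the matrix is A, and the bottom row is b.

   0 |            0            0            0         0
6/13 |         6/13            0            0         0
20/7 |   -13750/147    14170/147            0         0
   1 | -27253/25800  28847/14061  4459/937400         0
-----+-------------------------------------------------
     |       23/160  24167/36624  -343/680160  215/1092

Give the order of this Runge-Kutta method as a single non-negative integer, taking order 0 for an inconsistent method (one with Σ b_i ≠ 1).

4

b = (23/160, 24167/36624, -343/680160, 215/1092)
c = (0, 6/13, 20/7, 1)
Ac = (0, 0, 2180/49, 413/430)
Σ b_i: 23/160·1 + 24167/36624·1 + (-343/680160)·1 + 215/1092·1 = 1 ✓
b·c: 24167/36624·6/13 + (-343/680160)·20/7 + 215/1092·1 = 1/2 ✓
b·c²: 24167/36624·36/169 + (-343/680160)·400/49 + 215/1092·1 = 1/3 ✓
b·Ac: (-343/680160)·2180/49 + 215/1092·413/430 = 1/6 ✓
b·c³: 24167/36624·216/2197 + (-343/680160)·8000/343 + 215/1092·1 = 1/4 ✓
b·(c∘Ac): (-343/680160)·43600/343 + 215/1092·413/430 = 1/8 ✓
b·Ac²: (-343/680160)·13080/637 + 215/1092·266/559 = 1/12 ✓
b·A²c: 215/1092·91/430 = 1/24 ✓; 4 stages ⇒ order 4.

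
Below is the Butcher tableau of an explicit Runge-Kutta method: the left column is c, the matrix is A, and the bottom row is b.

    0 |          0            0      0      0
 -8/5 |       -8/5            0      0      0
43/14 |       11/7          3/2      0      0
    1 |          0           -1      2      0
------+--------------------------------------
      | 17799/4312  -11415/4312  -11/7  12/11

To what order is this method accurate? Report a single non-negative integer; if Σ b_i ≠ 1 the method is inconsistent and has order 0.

2

b = (17799/4312, -11415/4312, -11/7, 12/11)
c = (0, -8/5, 43/14, 1)
Ac = (0, 0, -12/5, 271/35)
Σ b_i: 17799/4312·1 + (-11415/4312)·1 + (-11/7)·1 + 12/11·1 = 1 ✓
b·c: (-11415/4312)·(-8/5) + (-11/7)·43/14 + 12/11·1 = 1/2 ✓
b·c²: (-11415/4312)·64/25 + (-11/7)·1849/196 + 12/11·1 = -1547717/75460 ≠ 1/3 ⇒ order 2.
b·Ac: (-11/7)·(-12/5) + 12/11·271/35 = 672/55 ≠ 1/6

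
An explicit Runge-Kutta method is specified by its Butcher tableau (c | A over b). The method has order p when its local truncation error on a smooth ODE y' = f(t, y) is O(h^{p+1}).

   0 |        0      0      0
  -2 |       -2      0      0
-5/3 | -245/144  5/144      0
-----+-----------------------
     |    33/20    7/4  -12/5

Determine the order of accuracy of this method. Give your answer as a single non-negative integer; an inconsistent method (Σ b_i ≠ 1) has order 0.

3

b = (33/20, 7/4, -12/5)
c = (0, -2, -5/3)
Ac = (0, 0, -5/72)
Σ b_i: 33/20·1 + 7/4·1 + (-12/5)·1 = 1 ✓
b·c: 7/4·(-2) + (-12/5)·(-5/3) = 1/2 ✓
b·c²: 7/4·4 + (-12/5)·25/9 = 1/3 ✓
b·Ac: (-12/5)·(-5/72) = 1/6 ✓; 3 stages ⇒ order 3.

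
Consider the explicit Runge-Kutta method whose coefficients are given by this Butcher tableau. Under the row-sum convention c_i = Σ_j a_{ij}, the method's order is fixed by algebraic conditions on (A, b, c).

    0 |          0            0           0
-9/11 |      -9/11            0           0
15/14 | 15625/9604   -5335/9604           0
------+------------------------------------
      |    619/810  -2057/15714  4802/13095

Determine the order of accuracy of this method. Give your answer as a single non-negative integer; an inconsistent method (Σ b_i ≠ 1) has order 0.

b = (619/810, -2057/15714, 4802/13095)
c = (0, -9/11, 15/14)
Ac = (0, 0, 4365/9604)
Σ b_i: 619/810·1 + (-2057/15714)·1 + 4802/13095·1 = 1 ✓
b·c: (-2057/15714)·(-9/11) + 4802/13095·15/14 = 1/2 ✓
b·c²: (-2057/15714)·81/121 + 4802/13095·225/196 = 1/3 ✓
b·Ac: 4802/13095·4365/9604 = 1/6 ✓; 3 stages ⇒ order 3.

3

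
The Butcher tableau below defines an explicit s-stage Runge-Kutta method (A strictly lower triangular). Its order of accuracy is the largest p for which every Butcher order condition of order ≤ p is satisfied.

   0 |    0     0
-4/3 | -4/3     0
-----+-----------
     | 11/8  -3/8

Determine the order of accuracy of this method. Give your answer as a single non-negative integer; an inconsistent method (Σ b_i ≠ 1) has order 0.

b = (11/8, -3/8)
c = (0, -4/3)
Σ b_i: 11/8·1 + (-3/8)·1 = 1 ✓
b·c: (-3/8)·(-4/3) = 1/2 ✓; 2 stages ⇒ order 2.

2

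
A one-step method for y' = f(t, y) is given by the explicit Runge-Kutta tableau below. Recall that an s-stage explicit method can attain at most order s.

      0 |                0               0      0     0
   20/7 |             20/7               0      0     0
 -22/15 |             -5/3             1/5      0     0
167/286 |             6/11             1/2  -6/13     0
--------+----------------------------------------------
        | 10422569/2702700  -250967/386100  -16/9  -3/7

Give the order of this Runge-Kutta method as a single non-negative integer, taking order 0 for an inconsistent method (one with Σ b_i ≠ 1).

b = (10422569/2702700, -250967/386100, -16/9, -3/7)
c = (0, 20/7, -22/15, 167/286)
Ac = (0, 0, 4/7, 958/455)
Σ b_i: 10422569/2702700·1 + (-250967/386100)·1 + (-16/9)·1 + (-3/7)·1 = 1 ✓
b·c: (-250967/386100)·20/7 + (-16/9)·(-22/15) + (-3/7)·167/286 = 1/2 ✓
b·c²: (-250967/386100)·400/49 + (-16/9)·484/225 + (-3/7)·27889/81796 = -75289899901/8116208100 ≠ 1/3 ⇒ order 2.
b·Ac: (-16/9)·4/7 + (-3/7)·958/455 = -54986/28665 ≠ 1/6

2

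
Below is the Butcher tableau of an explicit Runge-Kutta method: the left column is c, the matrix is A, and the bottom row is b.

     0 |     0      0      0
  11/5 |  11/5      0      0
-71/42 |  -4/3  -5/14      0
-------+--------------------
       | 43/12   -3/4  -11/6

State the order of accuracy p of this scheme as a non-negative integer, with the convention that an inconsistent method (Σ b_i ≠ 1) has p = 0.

1

b = (43/12, -3/4, -11/6)
c = (0, 11/5, -71/42)
Ac = (0, 0, -11/14)
Σ b_i: 43/12·1 + (-3/4)·1 + (-11/6)·1 = 1 ✓
b·c: (-3/4)·11/5 + (-11/6)·(-71/42) = 913/630 ≠ 1/2 ⇒ order 1.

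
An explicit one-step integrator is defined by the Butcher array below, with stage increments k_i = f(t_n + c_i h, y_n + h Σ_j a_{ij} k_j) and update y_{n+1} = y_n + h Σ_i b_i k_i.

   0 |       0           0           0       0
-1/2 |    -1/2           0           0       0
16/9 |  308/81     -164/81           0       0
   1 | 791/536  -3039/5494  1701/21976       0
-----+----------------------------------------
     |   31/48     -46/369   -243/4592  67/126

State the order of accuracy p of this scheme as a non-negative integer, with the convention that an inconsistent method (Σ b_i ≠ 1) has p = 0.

b = (31/48, -46/369, -243/4592, 67/126)
c = (0, -1/2, 16/9, 1)
Ac = (0, 0, 82/81, 111/268)
Σ b_i: 31/48·1 + (-46/369)·1 + (-243/4592)·1 + 67/126·1 = 1 ✓
b·c: (-46/369)·(-1/2) + (-243/4592)·16/9 + 67/126·1 = 1/2 ✓
b·c²: (-46/369)·1/4 + (-243/4592)·256/81 + 67/126·1 = 1/3 ✓
b·Ac: (-243/4592)·82/81 + 67/126·111/268 = 1/6 ✓
b·c³: (-46/369)·(-1/8) + (-243/4592)·4096/729 + 67/126·1 = 1/4 ✓
b·(c∘Ac): (-243/4592)·1312/729 + 67/126·111/268 = 1/8 ✓
b·Ac²: (-243/4592)·(-41/81) + 67/126·57/536 = 1/12 ✓
b·A²c: 67/126·21/268 = 1/24 ✓; 4 stages ⇒ order 4.

4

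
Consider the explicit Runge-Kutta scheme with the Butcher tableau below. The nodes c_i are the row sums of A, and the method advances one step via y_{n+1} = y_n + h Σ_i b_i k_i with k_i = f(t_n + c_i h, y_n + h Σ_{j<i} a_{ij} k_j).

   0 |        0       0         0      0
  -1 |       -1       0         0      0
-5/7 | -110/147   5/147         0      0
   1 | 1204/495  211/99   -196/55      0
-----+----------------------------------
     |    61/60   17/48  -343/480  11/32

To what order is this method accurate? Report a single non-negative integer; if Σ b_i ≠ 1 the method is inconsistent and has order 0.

b = (61/60, 17/48, -343/480, 11/32)
c = (0, -1, -5/7, 1)
Ac = (0, 0, -5/147, 41/99)
Σ b_i: 61/60·1 + 17/48·1 + (-343/480)·1 + 11/32·1 = 1 ✓
b·c: 17/48·(-1) + (-343/480)·(-5/7) + 11/32·1 = 1/2 ✓
b·c²: 17/48·1 + (-343/480)·25/49 + 11/32·1 = 1/3 ✓
b·Ac: (-343/480)·(-5/147) + 11/32·41/99 = 1/6 ✓
b·c³: 17/48·(-1) + (-343/480)·(-125/343) + 11/32·1 = 1/4 ✓
b·(c∘Ac): (-343/480)·25/1029 + 11/32·41/99 = 1/8 ✓
b·Ac²: (-343/480)·5/147 + 11/32·31/99 = 1/12 ✓
b·A²c: 11/32·4/33 = 1/24 ✓; 4 stages ⇒ order 4.

4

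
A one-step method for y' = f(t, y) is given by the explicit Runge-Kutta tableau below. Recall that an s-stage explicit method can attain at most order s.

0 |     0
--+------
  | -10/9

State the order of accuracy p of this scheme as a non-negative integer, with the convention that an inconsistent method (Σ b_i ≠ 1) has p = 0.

b = (-10/9)
c = (0)
Σ b_i: (-10/9)·1 = -10/9 ≠ 1 ⇒ order 0.

0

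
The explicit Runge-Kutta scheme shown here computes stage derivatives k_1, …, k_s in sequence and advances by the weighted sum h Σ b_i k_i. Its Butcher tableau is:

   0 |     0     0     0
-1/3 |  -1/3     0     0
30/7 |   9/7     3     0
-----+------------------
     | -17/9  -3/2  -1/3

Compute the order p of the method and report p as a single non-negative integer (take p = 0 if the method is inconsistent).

0

b = (-17/9, -3/2, -1/3)
c = (0, -1/3, 30/7)
Ac = (0, 0, -1)
Σ b_i: (-17/9)·1 + (-3/2)·1 + (-1/3)·1 = -67/18 ≠ 1 ⇒ order 0.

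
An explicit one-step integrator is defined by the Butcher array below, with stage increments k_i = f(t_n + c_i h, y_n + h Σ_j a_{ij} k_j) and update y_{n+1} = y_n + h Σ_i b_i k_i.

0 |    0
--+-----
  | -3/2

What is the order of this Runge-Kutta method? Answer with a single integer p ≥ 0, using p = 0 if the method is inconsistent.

0

b = (-3/2)
c = (0)
Σ b_i: (-3/2)·1 = -3/2 ≠ 1 ⇒ order 0.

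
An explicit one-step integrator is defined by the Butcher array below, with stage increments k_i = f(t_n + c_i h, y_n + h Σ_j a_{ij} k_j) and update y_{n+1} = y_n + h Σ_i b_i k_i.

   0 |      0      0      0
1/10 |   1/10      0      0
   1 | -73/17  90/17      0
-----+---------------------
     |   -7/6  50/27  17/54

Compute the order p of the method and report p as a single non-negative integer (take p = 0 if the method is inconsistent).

b = (-7/6, 50/27, 17/54)
c = (0, 1/10, 1)
Ac = (0, 0, 9/17)
Σ b_i: (-7/6)·1 + 50/27·1 + 17/54·1 = 1 ✓
b·c: 50/27·1/10 + 17/54·1 = 1/2 ✓
b·c²: 50/27·1/100 + 17/54·1 = 1/3 ✓
b·Ac: 17/54·9/17 = 1/6 ✓; 3 stages ⇒ order 3.

3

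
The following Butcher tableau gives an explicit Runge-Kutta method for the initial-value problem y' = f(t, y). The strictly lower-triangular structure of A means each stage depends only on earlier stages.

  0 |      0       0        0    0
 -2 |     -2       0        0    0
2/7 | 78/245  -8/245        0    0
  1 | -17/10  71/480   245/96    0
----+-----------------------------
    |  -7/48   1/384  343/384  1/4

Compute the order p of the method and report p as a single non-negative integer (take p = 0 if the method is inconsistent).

b = (-7/48, 1/384, 343/384, 1/4)
c = (0, -2, 2/7, 1)
Ac = (0, 0, 16/245, 13/30)
Σ b_i: (-7/48)·1 + 1/384·1 + 343/384·1 + 1/4·1 = 1 ✓
b·c: 1/384·(-2) + 343/384·2/7 + 1/4·1 = 1/2 ✓
b·c²: 1/384·4 + 343/384·4/49 + 1/4·1 = 1/3 ✓
b·Ac: 343/384·16/245 + 1/4·13/30 = 1/6 ✓
b·c³: 1/384·(-8) + 343/384·8/343 + 1/4·1 = 1/4 ✓
b·(c∘Ac): 343/384·32/1715 + 1/4·13/30 = 1/8 ✓
b·Ac²: 343/384·(-32/245) + 1/4·4/5 = 1/12 ✓
b·A²c: 1/4·1/6 = 1/24 ✓; 4 stages ⇒ order 4.

4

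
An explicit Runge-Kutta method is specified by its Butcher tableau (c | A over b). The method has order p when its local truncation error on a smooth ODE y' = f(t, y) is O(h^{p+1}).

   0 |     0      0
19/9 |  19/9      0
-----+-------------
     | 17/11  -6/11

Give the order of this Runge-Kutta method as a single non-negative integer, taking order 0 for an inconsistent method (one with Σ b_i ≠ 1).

1

b = (17/11, -6/11)
c = (0, 19/9)
Σ b_i: 17/11·1 + (-6/11)·1 = 1 ✓
b·c: (-6/11)·19/9 = -38/33 ≠ 1/2 ⇒ order 1.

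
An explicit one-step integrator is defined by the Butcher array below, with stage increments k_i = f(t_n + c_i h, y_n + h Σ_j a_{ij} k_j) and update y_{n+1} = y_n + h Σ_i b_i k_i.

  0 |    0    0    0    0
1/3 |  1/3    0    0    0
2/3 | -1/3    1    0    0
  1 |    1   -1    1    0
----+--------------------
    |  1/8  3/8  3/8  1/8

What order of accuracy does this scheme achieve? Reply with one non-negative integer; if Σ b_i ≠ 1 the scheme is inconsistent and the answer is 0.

b = (1/8, 3/8, 3/8, 1/8)
c = (0, 1/3, 2/3, 1)
Ac = (0, 0, 1/3, 1/3)
Σ b_i: 1/8·1 + 3/8·1 + 3/8·1 + 1/8·1 = 1 ✓
b·c: 3/8·1/3 + 3/8·2/3 + 1/8·1 = 1/2 ✓
b·c²: 3/8·1/9 + 3/8·4/9 + 1/8·1 = 1/3 ✓
b·Ac: 3/8·1/3 + 1/8·1/3 = 1/6 ✓
b·c³: 3/8·1/27 + 3/8·8/27 + 1/8·1 = 1/4 ✓
b·(c∘Ac): 3/8·2/9 + 1/8·1/3 = 1/8 ✓
b·Ac²: 3/8·1/9 + 1/8·1/3 = 1/12 ✓
b·A²c: 1/8·1/3 = 1/24 ✓; 4 stages ⇒ order 4.

4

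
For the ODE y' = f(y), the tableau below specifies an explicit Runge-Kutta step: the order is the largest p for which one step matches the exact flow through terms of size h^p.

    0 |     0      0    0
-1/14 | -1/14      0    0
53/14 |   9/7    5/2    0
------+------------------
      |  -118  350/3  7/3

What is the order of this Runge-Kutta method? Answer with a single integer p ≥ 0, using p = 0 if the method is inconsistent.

2

b = (-118, 350/3, 7/3)
c = (0, -1/14, 53/14)
Ac = (0, 0, -5/28)
Σ b_i: (-118)·1 + 350/3·1 + 7/3·1 = 1 ✓
b·c: 350/3·(-1/14) + 7/3·53/14 = 1/2 ✓
b·c²: 350/3·1/196 + 7/3·2809/196 = 953/28 ≠ 1/3 ⇒ order 2.
b·Ac: 7/3·(-5/28) = -5/12 ≠ 1/6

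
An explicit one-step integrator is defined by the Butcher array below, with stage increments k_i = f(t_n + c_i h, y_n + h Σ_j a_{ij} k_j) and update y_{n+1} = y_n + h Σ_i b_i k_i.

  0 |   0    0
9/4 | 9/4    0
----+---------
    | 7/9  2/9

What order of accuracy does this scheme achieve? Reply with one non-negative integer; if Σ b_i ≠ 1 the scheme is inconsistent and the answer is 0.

2

b = (7/9, 2/9)
c = (0, 9/4)
Σ b_i: 7/9·1 + 2/9·1 = 1 ✓
b·c: 2/9·9/4 = 1/2 ✓; 2 stages ⇒ order 2.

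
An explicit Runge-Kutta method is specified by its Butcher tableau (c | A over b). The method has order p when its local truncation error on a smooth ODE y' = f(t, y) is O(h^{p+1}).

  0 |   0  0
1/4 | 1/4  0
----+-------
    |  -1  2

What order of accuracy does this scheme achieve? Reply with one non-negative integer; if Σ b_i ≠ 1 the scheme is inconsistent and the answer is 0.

2

b = (-1, 2)
c = (0, 1/4)
Σ b_i: (-1)·1 + 2·1 = 1 ✓
b·c: 2·1/4 = 1/2 ✓; 2 stages ⇒ order 2.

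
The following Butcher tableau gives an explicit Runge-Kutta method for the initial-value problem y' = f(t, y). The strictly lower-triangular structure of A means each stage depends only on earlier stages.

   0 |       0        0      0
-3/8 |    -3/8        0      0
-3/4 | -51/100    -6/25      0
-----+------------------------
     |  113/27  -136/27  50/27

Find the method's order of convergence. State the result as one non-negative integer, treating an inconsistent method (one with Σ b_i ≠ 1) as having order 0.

3

b = (113/27, -136/27, 50/27)
c = (0, -3/8, -3/4)
Ac = (0, 0, 9/100)
Σ b_i: 113/27·1 + (-136/27)·1 + 50/27·1 = 1 ✓
b·c: (-136/27)·(-3/8) + 50/27·(-3/4) = 1/2 ✓
b·c²: (-136/27)·9/64 + 50/27·9/16 = 1/3 ✓
b·Ac: 50/27·9/100 = 1/6 ✓; 3 stages ⇒ order 3.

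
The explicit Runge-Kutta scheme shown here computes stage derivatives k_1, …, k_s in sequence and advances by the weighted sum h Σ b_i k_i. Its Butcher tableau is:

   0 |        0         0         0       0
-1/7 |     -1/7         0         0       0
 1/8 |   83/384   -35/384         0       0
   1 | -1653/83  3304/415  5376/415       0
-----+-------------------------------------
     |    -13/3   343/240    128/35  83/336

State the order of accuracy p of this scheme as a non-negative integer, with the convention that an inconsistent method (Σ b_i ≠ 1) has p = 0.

b = (-13/3, 343/240, 128/35, 83/336)
c = (0, -1/7, 1/8, 1)
Ac = (0, 0, 5/384, 40/83)
Σ b_i: (-13/3)·1 + 343/240·1 + 128/35·1 + 83/336·1 = 1 ✓
b·c: 343/240·(-1/7) + 128/35·1/8 + 83/336·1 = 1/2 ✓
b·c²: 343/240·1/49 + 128/35·1/64 + 83/336·1 = 1/3 ✓
b·Ac: 128/35·5/384 + 83/336·40/83 = 1/6 ✓
b·c³: 343/240·(-1/343) + 128/35·1/512 + 83/336·1 = 1/4 ✓
b·(c∘Ac): 128/35·5/3072 + 83/336·40/83 = 1/8 ✓
b·Ac²: 128/35·(-5/2688) + 83/336·212/581 = 1/12 ✓
b·A²c: 83/336·14/83 = 1/24 ✓; 4 stages ⇒ order 4.

4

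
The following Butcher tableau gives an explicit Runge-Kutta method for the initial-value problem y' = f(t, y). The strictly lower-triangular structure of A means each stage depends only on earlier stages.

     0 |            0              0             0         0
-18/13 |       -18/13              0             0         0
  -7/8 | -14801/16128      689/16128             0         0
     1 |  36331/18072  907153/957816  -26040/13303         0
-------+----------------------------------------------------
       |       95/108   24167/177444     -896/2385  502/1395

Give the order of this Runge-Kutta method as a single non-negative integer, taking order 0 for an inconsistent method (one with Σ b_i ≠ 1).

4

b = (95/108, 24167/177444, -896/2385, 502/1395)
c = (0, -18/13, -7/8, 1)
Ac = (0, 0, -53/896, 403/1004)
Σ b_i: 95/108·1 + 24167/177444·1 + (-896/2385)·1 + 502/1395·1 = 1 ✓
b·c: 24167/177444·(-18/13) + (-896/2385)·(-7/8) + 502/1395·1 = 1/2 ✓
b·c²: 24167/177444·324/169 + (-896/2385)·49/64 + 502/1395·1 = 1/3 ✓
b·Ac: (-896/2385)·(-53/896) + 502/1395·403/1004 = 1/6 ✓
b·c³: 24167/177444·(-5832/2197) + (-896/2385)·(-343/512) + 502/1395·1 = 1/4 ✓
b·(c∘Ac): (-896/2385)·53/1024 + 502/1395·403/1004 = 1/8 ✓
b·Ac²: (-896/2385)·477/5824 + 502/1395·8277/26104 = 1/12 ✓
b·A²c: 502/1395·465/4016 = 1/24 ✓; 4 stages ⇒ order 4.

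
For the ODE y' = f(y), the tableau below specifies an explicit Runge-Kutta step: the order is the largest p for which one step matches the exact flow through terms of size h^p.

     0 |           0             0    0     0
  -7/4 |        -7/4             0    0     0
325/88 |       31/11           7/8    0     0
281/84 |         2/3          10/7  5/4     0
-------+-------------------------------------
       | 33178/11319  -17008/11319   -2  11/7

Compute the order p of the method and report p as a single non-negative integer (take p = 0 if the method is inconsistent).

b = (33178/11319, -17008/11319, -2, 11/7)
c = (0, -7/4, 325/88, 281/84)
Ac = (0, 0, -49/32, 745/352)
Σ b_i: 33178/11319·1 + (-17008/11319)·1 + (-2)·1 + 11/7·1 = 1 ✓
b·c: (-17008/11319)·(-7/4) + (-2)·325/88 + 11/7·281/84 = 1/2 ✓
b·c²: (-17008/11319)·49/16 + (-2)·105625/7744 + 11/7·78961/7056 = -170874065/11952864 ≠ 1/3 ⇒ order 2.
b·Ac: (-2)·(-49/32) + 11/7·745/352 = 1431/224 ≠ 1/6

2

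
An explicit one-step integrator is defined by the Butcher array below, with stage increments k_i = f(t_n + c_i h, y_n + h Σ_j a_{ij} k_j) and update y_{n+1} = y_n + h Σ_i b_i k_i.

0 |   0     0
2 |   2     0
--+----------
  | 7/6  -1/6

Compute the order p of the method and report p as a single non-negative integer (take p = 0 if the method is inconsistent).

b = (7/6, -1/6)
c = (0, 2)
Σ b_i: 7/6·1 + (-1/6)·1 = 1 ✓
b·c: (-1/6)·2 = -1/3 ≠ 1/2 ⇒ order 1.

1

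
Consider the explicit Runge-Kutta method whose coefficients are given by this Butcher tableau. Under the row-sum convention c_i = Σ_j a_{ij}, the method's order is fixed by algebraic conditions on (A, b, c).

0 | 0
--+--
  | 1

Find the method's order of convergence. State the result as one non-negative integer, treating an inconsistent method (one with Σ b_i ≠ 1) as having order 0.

1

b = (1)
c = (0)
Σ b_i: 1·1 = 1 ✓; 1 stage ⇒ order 1.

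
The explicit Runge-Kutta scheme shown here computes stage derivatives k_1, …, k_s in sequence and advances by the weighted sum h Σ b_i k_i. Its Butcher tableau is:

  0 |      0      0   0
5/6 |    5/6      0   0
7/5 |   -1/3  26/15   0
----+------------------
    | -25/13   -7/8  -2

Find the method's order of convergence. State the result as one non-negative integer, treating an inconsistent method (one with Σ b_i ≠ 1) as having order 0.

b = (-25/13, -7/8, -2)
c = (0, 5/6, 7/5)
Ac = (0, 0, 13/9)
Σ b_i: (-25/13)·1 + (-7/8)·1 + (-2)·1 = -499/104 ≠ 1 ⇒ order 0.

0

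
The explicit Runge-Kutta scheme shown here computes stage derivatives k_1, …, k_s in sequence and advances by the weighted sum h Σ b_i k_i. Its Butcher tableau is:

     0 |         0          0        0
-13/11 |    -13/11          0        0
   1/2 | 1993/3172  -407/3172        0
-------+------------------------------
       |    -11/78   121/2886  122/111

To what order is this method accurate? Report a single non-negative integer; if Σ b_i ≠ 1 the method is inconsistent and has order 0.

3

b = (-11/78, 121/2886, 122/111)
c = (0, -13/11, 1/2)
Ac = (0, 0, 37/244)
Σ b_i: (-11/78)·1 + 121/2886·1 + 122/111·1 = 1 ✓
b·c: 121/2886·(-13/11) + 122/111·1/2 = 1/2 ✓
b·c²: 121/2886·169/121 + 122/111·1/4 = 1/3 ✓
b·Ac: 122/111·37/244 = 1/6 ✓; 3 stages ⇒ order 3.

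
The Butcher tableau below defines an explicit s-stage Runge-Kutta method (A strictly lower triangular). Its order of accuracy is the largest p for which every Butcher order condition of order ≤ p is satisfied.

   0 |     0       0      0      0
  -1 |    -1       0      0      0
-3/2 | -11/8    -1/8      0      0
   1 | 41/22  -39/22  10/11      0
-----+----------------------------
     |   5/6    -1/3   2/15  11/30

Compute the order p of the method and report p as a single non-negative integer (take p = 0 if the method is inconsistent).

b = (5/6, -1/3, 2/15, 11/30)
c = (0, -1, -3/2, 1)
Ac = (0, 0, 1/8, 9/22)
Σ b_i: 5/6·1 + (-1/3)·1 + 2/15·1 + 11/30·1 = 1 ✓
b·c: (-1/3)·(-1) + 2/15·(-3/2) + 11/30·1 = 1/2 ✓
b·c²: (-1/3)·1 + 2/15·9/4 + 11/30·1 = 1/3 ✓
b·Ac: 2/15·1/8 + 11/30·9/22 = 1/6 ✓
b·c³: (-1/3)·(-1) + 2/15·(-27/8) + 11/30·1 = 1/4 ✓
b·(c∘Ac): 2/15·(-3/16) + 11/30·9/22 = 1/8 ✓
b·Ac²: 2/15·(-1/8) + 11/30·3/11 = 1/12 ✓
b·A²c: 11/30·5/44 = 1/24 ✓; 4 stages ⇒ order 4.

4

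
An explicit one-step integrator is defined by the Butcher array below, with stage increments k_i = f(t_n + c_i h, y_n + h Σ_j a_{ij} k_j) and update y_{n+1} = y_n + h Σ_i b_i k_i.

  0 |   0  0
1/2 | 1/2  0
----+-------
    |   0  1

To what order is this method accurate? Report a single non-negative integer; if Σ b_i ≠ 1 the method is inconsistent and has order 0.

b = (0, 1)
c = (0, 1/2)
Σ b_i: 1·1 = 1 ✓
b·c: 1·1/2 = 1/2 ✓; 2 stages ⇒ order 2.

2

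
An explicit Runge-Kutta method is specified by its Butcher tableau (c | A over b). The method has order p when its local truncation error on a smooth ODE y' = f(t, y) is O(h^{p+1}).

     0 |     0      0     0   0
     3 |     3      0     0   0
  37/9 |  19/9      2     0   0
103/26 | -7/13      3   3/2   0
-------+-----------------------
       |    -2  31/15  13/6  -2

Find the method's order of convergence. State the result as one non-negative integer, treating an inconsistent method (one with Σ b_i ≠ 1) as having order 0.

b = (-2, 31/15, 13/6, -2)
c = (0, 3, 37/9, 103/26)
Ac = (0, 0, 6, 91/6)
Σ b_i: (-2)·1 + 31/15·1 + 13/6·1 + (-2)·1 = 7/30 ≠ 1 ⇒ order 0.

0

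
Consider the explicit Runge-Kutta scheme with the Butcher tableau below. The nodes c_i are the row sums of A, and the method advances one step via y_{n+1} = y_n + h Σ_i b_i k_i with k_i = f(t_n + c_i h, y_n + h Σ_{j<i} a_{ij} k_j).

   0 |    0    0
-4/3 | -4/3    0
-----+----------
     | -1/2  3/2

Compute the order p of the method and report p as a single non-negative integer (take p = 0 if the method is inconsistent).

1

b = (-1/2, 3/2)
c = (0, -4/3)
Σ b_i: (-1/2)·1 + 3/2·1 = 1 ✓
b·c: 3/2·(-4/3) = -2 ≠ 1/2 ⇒ order 1.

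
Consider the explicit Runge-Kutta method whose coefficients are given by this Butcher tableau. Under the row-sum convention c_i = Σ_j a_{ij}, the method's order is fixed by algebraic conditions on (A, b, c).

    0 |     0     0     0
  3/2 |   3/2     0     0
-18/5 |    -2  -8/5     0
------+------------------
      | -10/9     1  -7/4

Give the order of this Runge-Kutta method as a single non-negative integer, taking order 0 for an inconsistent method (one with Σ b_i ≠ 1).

b = (-10/9, 1, -7/4)
c = (0, 3/2, -18/5)
Ac = (0, 0, -12/5)
Σ b_i: (-10/9)·1 + 1·1 + (-7/4)·1 = -67/36 ≠ 1 ⇒ order 0.

0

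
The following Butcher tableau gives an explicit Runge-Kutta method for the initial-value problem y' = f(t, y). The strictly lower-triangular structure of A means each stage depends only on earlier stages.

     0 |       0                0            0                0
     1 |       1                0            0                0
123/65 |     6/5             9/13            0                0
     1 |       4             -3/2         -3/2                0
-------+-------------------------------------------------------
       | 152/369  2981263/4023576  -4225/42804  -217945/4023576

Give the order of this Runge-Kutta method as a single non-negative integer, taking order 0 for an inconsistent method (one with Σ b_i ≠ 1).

3

b = (152/369, 2981263/4023576, -4225/42804, -217945/4023576)
c = (0, 1, 123/65, 1)
Ac = (0, 0, 9/13, -282/65)
Σ b_i: 152/369·1 + 2981263/4023576·1 + (-4225/42804)·1 + (-217945/4023576)·1 = 1 ✓
b·c: 2981263/4023576·1 + (-4225/42804)·123/65 + (-217945/4023576)·1 = 1/2 ✓
b·c²: 2981263/4023576·1 + (-4225/42804)·15129/4225 + (-217945/4023576)·1 = 1/3 ✓
b·Ac: (-4225/42804)·9/13 + (-217945/4023576)·(-282/65) = 1/6 ✓
b·c³: 2981263/4023576·1 + (-4225/42804)·1860867/274625 + (-217945/4023576)·1 = 7/390 ≠ 1/4 ⇒ order 3.
b·(c∘Ac): (-4225/42804)·1107/845 + (-217945/4023576)·(-282/65) = 13/123 ≠ 1/8
b·Ac²: (-4225/42804)·9/13 + (-217945/4023576)·(-29031/4225) = 22279/73320 ≠ 1/12
b·A²c: (-217945/4023576)·(-27/26) = 50295/894128 ≠ 1/24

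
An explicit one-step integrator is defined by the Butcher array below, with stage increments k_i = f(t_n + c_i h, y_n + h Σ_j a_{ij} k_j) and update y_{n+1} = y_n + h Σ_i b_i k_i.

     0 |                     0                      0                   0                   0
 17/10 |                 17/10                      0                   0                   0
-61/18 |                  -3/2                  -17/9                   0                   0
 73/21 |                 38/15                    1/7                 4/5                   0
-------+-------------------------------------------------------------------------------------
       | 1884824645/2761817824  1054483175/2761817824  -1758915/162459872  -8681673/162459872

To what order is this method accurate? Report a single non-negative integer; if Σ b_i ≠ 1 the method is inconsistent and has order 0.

b = (1884824645/2761817824, 1054483175/2761817824, -1758915/162459872, -8681673/162459872)
c = (0, 17/10, -61/18, 73/21)
Ac = (0, 0, -289/90, -311/126)
Σ b_i: 1884824645/2761817824·1 + 1054483175/2761817824·1 + (-1758915/162459872)·1 + (-8681673/162459872)·1 = 1 ✓
b·c: 1054483175/2761817824·17/10 + (-1758915/162459872)·(-61/18) + (-8681673/162459872)·73/21 = 1/2 ✓
b·c²: 1054483175/2761817824·289/100 + (-1758915/162459872)·3721/324 + (-8681673/162459872)·5329/441 = 1/3 ✓
b·Ac: (-1758915/162459872)·(-289/90) + (-8681673/162459872)·(-311/126) = 1/6 ✓
b·c³: 1054483175/2761817824·4913/1000 + (-1758915/162459872)·(-226981/5832) + (-8681673/162459872)·389017/9261 = 1533717221/29242776960 ≠ 1/4 ⇒ order 3.
b·(c∘Ac): (-1758915/162459872)·17629/1620 + (-8681673/162459872)·(-22703/2646) = 1992568231/5848555392 ≠ 1/8
b·Ac²: (-1758915/162459872)·(-4913/900) + (-8681673/162459872)·544349/56700 = -24889538119/54830206800 ≠ 1/12
b·A²c: (-8681673/162459872)·(-578/225) = 836334499/6092245200 ≠ 1/24

3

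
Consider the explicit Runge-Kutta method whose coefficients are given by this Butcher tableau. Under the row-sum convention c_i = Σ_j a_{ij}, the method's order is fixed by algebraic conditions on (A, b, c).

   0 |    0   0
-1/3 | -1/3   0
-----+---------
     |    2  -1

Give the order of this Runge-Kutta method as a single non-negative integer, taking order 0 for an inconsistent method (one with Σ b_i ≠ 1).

b = (2, -1)
c = (0, -1/3)
Σ b_i: 2·1 + (-1)·1 = 1 ✓
b·c: (-1)·(-1/3) = 1/3 ≠ 1/2 ⇒ order 1.

1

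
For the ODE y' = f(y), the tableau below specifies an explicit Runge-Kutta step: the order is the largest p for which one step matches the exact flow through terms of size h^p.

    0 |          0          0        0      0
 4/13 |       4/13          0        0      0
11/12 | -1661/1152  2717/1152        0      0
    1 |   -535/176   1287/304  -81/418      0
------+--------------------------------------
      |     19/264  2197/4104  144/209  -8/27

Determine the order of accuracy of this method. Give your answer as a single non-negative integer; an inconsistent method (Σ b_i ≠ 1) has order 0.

4

b = (19/264, 2197/4104, 144/209, -8/27)
c = (0, 4/13, 11/12, 1)
Ac = (0, 0, 209/288, 9/8)
Σ b_i: 19/264·1 + 2197/4104·1 + 144/209·1 + (-8/27)·1 = 1 ✓
b·c: 2197/4104·4/13 + 144/209·11/12 + (-8/27)·1 = 1/2 ✓
b·c²: 2197/4104·16/169 + 144/209·121/144 + (-8/27)·1 = 1/3 ✓
b·Ac: 144/209·209/288 + (-8/27)·9/8 = 1/6 ✓
b·c³: 2197/4104·64/2197 + 144/209·1331/1728 + (-8/27)·1 = 1/4 ✓
b·(c∘Ac): 144/209·2299/3456 + (-8/27)·9/8 = 1/8 ✓
b·Ac²: 144/209·209/936 + (-8/27)·99/416 = 1/12 ✓
b·A²c: (-8/27)·(-9/64) = 1/24 ✓; 4 stages ⇒ order 4.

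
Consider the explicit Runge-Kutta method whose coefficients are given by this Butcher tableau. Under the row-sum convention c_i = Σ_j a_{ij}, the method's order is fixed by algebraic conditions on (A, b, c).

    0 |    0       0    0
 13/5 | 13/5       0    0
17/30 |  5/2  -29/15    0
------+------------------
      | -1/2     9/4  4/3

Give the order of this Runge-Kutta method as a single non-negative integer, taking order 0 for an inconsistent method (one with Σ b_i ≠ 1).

b = (-1/2, 9/4, 4/3)
c = (0, 13/5, 17/30)
Ac = (0, 0, -377/75)
Σ b_i: (-1/2)·1 + 9/4·1 + 4/3·1 = 37/12 ≠ 1 ⇒ order 0.

0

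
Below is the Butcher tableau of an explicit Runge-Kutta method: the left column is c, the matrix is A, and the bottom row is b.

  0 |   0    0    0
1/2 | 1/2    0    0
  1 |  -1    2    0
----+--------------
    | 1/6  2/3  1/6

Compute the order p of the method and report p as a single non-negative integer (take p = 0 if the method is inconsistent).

3

b = (1/6, 2/3, 1/6)
c = (0, 1/2, 1)
Ac = (0, 0, 1)
Σ b_i: 1/6·1 + 2/3·1 + 1/6·1 = 1 ✓
b·c: 2/3·1/2 + 1/6·1 = 1/2 ✓
b·c²: 2/3·1/4 + 1/6·1 = 1/3 ✓
b·Ac: 1/6·1 = 1/6 ✓; 3 stages ⇒ order 3.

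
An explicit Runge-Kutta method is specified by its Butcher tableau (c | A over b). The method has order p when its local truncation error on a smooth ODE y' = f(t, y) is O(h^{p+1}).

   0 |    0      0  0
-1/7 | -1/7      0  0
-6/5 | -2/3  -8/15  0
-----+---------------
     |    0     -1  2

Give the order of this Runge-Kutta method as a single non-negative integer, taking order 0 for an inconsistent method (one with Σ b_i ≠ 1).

1

b = (0, -1, 2)
c = (0, -1/7, -6/5)
Ac = (0, 0, 8/105)
Σ b_i: (-1)·1 + 2·1 = 1 ✓
b·c: (-1)·(-1/7) + 2·(-6/5) = -79/35 ≠ 1/2 ⇒ order 1.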